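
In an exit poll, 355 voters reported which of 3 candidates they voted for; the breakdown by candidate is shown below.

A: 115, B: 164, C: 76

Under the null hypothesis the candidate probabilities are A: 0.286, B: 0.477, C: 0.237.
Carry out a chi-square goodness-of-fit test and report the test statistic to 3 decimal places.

2.742

Expected counts E_i = n·p_i: 355×0.286 = 101.53, 355×0.477 = 169.335, 355×0.237 = 84.135.
cat         O        E   (O−E)²/E
A         115   101.53     1.7871
B         164  169.335     0.1681
C          76   84.135     0.7866
Sum = 2.742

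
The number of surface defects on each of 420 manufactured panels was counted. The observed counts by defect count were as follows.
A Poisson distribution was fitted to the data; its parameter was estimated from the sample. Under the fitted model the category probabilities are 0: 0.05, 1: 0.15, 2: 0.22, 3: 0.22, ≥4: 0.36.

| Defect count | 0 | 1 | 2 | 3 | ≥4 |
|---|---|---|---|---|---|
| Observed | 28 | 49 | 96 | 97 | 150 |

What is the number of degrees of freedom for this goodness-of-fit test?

There are k = 5 categories and 1 parameter estimated from the data, so df = 5 − 1 − 1 = 3.

3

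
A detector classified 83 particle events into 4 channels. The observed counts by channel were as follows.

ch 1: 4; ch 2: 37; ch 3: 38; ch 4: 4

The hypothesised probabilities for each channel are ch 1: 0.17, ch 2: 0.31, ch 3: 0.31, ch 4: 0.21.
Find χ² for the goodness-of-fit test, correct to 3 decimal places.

Expected counts E_i = n·p_i: 83×0.17 = 14.11, 83×0.31 = 25.73, 83×0.31 = 25.73, 83×0.21 = 17.43.
cat         O        E   (O−E)²/E
ch 1        4    14.11     7.2439
ch 2       37    25.73     4.9364
ch 3       38    25.73     5.8513
ch 4        4    17.43    10.3480
Sum = 28.380

28.380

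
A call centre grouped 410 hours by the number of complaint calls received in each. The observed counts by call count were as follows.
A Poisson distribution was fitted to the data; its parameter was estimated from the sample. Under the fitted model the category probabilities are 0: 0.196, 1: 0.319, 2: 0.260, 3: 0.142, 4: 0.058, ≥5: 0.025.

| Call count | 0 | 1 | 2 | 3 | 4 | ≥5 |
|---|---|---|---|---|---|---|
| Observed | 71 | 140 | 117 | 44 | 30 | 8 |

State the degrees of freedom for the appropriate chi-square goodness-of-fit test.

4

There are k = 6 categories and 1 parameter estimated from the data, so df = 6 − 1 − 1 = 4.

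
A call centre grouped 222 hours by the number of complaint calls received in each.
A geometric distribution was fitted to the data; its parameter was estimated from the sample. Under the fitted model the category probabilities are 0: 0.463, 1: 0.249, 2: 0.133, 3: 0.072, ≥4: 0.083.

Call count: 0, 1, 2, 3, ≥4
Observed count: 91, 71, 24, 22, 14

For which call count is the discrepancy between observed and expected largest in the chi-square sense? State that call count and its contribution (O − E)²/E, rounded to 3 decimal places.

Expected counts E_i = n·p_i: 222×0.463 = 102.786, 222×0.249 = 55.278, 222×0.133 = 29.526, 222×0.072 = 15.984, 222×0.083 = 18.426.
χ² = (91−102.786)²/102.786 + (71−55.278)²/55.278 + (24−29.526)²/29.526 + (22−15.984)²/15.984 + (14−18.426)²/18.426
   = 1.3514 + 4.4716 + 1.0342 + 2.2643 + 1.0631
The largest term is for 1: 4.472.

1, 4.472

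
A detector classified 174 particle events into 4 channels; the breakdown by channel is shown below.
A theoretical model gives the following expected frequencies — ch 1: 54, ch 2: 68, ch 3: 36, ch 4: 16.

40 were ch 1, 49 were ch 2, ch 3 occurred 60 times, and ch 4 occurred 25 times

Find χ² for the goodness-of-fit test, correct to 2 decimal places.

30.00

χ² = (40−54)²/54 + (49−68)²/68 + (60−36)²/36 + (25−16)²/16
   = 3.630 + 5.309 + 16.000 + 5.063
Sum = 30.00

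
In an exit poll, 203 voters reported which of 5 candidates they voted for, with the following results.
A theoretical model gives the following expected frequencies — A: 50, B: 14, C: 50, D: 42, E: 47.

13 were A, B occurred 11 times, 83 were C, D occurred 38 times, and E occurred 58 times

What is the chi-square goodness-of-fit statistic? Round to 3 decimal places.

χ² = (13−50)²/50 + (11−14)²/14 + (83−50)²/50 + (38−42)²/42 + (58−47)²/47
   = 27.3800 + 0.6429 + 21.7800 + 0.3810 + 2.5745
Sum = 52.758

52.758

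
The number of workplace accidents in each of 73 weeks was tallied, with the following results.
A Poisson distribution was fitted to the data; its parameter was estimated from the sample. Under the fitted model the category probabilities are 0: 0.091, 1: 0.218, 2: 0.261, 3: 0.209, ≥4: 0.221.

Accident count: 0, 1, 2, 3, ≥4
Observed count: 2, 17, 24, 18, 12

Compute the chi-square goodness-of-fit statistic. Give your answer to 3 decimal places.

6.156

Expected counts E_i = n·p_i: 73×0.091 = 6.643, 73×0.218 = 15.914, 73×0.261 = 19.053, 73×0.209 = 15.257, 73×0.221 = 16.133.
χ² = (2−6.643)²/6.643 + (17−15.914)²/15.914 + (24−19.053)²/19.053 + (18−15.257)²/15.257 + (12−16.133)²/16.133
   = 3.2451 + 0.0741 + 1.2845 + 0.4932 + 1.0588
Sum = 6.156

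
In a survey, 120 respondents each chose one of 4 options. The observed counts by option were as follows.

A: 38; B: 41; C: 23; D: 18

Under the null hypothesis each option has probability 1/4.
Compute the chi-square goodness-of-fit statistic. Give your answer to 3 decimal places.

Under H₀ each category has probability 1/4, so each expected count is 120/4 = 30.
χ² = (38−30)²/30 + (41−30)²/30 + (23−30)²/30 + (18−30)²/30
   = 2.1333 + 4.0333 + 1.6333 + 4.8000
Sum = 12.600

12.600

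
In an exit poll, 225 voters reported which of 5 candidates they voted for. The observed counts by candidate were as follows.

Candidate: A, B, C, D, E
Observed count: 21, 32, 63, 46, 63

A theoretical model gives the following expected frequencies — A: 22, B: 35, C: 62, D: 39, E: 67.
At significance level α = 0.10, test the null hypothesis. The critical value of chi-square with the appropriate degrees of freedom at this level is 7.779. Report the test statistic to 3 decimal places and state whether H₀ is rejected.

χ² = (21−22)²/22 + (32−35)²/35 + (63−62)²/62 + (46−39)²/39 + (63−67)²/67
   = 0.0455 + 0.2571 + 0.0161 + 1.2564 + 0.2388
Sum = 1.814
df = 4. Since 1.814 < 7.779, we do not reject H₀.

1.814; do not reject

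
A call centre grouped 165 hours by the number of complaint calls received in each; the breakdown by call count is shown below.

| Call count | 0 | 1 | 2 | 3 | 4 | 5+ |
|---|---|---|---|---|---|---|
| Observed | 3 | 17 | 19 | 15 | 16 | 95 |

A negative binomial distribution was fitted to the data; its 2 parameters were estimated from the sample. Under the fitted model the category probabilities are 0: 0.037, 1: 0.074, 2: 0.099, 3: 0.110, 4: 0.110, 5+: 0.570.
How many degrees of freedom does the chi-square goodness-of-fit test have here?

3

There are k = 6 categories and 2 parameters estimated from the data, so df = 6 − 1 − 2 = 3.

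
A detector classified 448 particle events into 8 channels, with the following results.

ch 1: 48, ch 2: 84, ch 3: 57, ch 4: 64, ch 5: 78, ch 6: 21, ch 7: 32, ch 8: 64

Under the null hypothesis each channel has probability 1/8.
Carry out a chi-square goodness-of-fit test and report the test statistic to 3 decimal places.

58.250

Expected count for each of the 8 categories: 448/8 = 56.
χ² = (48−56)²/56 + (84−56)²/56 + (57−56)²/56 + (64−56)²/56 + (78−56)²/56 + (21−56)²/56 + (32−56)²/56 + (64−56)²/56
   = 1.1429 + 14.0000 + 0.0179 + 1.1429 + 8.6429 + 21.8750 + 10.2857 + 1.1429
Sum = 58.250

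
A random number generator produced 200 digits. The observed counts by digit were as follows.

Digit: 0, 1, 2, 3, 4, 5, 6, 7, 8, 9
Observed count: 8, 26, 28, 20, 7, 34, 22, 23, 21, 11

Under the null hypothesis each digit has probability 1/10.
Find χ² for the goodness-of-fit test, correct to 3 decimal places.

Under H₀ each category has probability 1/10, so each expected count is 200/10 = 20.
χ² = (8−20)²/20 + (26−20)²/20 + (28−20)²/20 + (20−20)²/20 + (7−20)²/20 + (34−20)²/20 + (22−20)²/20 + (23−20)²/20 + (21−20)²/20 + (11−20)²/20
   = 7.2000 + 1.8000 + 3.2000 + 0.0000 + 8.4500 + 9.8000 + 0.2000 + 0.4500 + 0.0500 + 4.0500
Sum = 35.200

35.200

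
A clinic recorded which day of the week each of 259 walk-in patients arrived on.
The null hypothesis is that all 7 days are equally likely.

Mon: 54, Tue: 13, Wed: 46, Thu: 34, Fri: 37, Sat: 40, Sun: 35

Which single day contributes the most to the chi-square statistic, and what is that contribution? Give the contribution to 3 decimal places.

Expected count for each of the 7 categories: 259/7 = 37.
cat         O        E   (O−E)²/E
Mon        54       37     7.8108
Tue        13       37    15.5676
Wed        46       37     2.1892
Thu        34       37     0.2432
Fri        37       37     0.0000
Sat        40       37     0.2432
Sun        35       37     0.1081
The largest term is for Tue: 15.568.

Tue, 15.568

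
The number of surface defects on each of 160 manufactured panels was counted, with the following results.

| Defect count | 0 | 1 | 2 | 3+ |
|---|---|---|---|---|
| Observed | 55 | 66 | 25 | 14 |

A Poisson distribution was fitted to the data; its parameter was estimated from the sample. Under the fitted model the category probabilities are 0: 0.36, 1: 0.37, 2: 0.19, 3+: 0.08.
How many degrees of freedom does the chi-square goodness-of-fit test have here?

2

There are k = 4 categories and 1 parameter estimated from the data, so df = 4 − 1 − 1 = 2.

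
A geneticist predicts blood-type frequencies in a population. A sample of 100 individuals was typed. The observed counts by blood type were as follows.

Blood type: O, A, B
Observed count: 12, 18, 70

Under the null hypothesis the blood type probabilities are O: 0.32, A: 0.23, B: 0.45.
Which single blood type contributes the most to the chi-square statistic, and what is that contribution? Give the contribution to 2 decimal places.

B, 13.89

Expected counts E_i = n·p_i: 100×0.32 = 32, 100×0.23 = 23, 100×0.45 = 45.
cat         O        E   (O−E)²/E
O          12       32     12.500
A          18       23      1.087
B          70       45     13.889
The largest term is for B: 13.89.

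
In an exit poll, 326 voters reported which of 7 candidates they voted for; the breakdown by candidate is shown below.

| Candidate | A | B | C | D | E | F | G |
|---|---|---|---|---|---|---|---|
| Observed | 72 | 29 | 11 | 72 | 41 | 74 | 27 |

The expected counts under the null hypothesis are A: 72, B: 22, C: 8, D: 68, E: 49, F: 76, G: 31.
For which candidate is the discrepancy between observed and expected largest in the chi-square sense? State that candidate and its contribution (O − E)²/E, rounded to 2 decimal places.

B, 2.23

A: (72 − 72)²/72 = 0/72 = 0.000
B: (29 − 22)²/22 = 49/22 = 2.227
C: (11 − 8)²/8 = 9/8 = 1.125
D: (72 − 68)²/68 = 16/68 = 0.235
E: (41 − 49)²/49 = 64/49 = 1.306
F: (74 − 76)²/76 = 4/76 = 0.053
G: (27 − 31)²/31 = 16/31 = 0.516
The largest term is for B: 2.23.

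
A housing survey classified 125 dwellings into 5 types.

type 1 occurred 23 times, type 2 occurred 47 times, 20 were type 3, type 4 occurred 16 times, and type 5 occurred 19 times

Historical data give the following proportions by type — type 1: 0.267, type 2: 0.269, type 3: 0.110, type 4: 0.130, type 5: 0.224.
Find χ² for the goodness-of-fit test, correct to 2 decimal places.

Expected counts E_i = n·p_i: 125×0.267 = 33.375, 125×0.269 = 33.625, 125×0.110 = 13.75, 125×0.130 = 16.25, 125×0.224 = 28.
χ² = (23−33.375)²/33.375 + (47−33.625)²/33.625 + (20−13.75)²/13.75 + (16−16.25)²/16.25 + (19−28)²/28
   = 3.225 + 5.320 + 2.841 + 0.004 + 2.893
Sum = 14.28

14.28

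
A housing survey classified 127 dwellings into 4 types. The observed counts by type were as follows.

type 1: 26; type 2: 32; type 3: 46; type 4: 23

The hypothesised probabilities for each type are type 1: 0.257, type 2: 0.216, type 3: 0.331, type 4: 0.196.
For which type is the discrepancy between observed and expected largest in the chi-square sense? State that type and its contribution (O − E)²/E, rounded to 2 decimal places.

type 1, 1.35

Expected counts E_i = n·p_i: 127×0.257 = 32.639, 127×0.216 = 27.432, 127×0.331 = 42.037, 127×0.196 = 24.892.
type 1: (26 − 32.639)²/32.639 = 44.076321/32.639 = 1.350
type 2: (32 − 27.432)²/27.432 = 20.866624/27.432 = 0.761
type 3: (46 − 42.037)²/42.037 = 15.705369/42.037 = 0.374
type 4: (23 − 24.892)²/24.892 = 3.579664/24.892 = 0.144
The largest term is for type 1: 1.35.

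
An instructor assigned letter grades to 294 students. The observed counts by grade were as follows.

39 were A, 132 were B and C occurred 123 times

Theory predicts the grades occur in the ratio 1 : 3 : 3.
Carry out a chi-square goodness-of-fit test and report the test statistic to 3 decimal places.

Ratio total = 7. Expected counts: 294×1/7 = 42, 294×3/7 = 126, 294×3/7 = 126.
χ² = (39−42)²/42 + (132−126)²/126 + (123−126)²/126
   = 0.2143 + 0.2857 + 0.0714
Sum = 0.571

0.571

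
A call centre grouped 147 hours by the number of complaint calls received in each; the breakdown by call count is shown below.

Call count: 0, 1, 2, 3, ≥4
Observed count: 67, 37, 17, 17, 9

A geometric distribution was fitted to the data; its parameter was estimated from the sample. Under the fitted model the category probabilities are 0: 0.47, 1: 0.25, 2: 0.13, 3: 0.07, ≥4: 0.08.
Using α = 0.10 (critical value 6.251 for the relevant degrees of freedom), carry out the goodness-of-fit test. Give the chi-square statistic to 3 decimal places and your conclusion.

Expected counts E_i = n·p_i: 147×0.47 = 69.09, 147×0.25 = 36.75, 147×0.13 = 19.11, 147×0.07 = 10.29, 147×0.08 = 11.76.
cat         O        E   (O−E)²/E
0          67    69.09     0.0632
1          37    36.75     0.0017
2          17    19.11     0.2330
3          17    10.29     4.3755
≥4          9    11.76     0.6478
Sum = 5.321
df = 3. Since 5.321 < 6.251, we do not reject H₀.

5.321; do not reject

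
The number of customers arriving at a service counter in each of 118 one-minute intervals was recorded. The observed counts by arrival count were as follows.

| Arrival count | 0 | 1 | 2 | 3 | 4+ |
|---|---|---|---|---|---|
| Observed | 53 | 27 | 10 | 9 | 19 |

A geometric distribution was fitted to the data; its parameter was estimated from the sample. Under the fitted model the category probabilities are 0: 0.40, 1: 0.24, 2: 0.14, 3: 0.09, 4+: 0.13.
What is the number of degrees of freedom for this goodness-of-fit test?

3

There are k = 5 categories and 1 parameter estimated from the data, so df = 5 − 1 − 1 = 3.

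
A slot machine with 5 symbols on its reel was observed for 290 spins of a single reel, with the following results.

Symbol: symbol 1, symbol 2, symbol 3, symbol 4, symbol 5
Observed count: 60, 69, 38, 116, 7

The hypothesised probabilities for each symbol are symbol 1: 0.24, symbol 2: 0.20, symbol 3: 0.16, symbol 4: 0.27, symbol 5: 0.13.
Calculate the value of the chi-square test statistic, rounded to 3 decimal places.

Expected counts E_i = n·p_i: 290×0.24 = 69.6, 290×0.20 = 58, 290×0.16 = 46.4, 290×0.27 = 78.3, 290×0.13 = 37.7.
cat           O        E   (O−E)²/E
symbol 1     60     69.6     1.3241
symbol 2     69       58     2.0862
symbol 3     38     46.4     1.5207
symbol 4    116     78.3    18.1519
symbol 5      7     37.7    24.9997
Sum = 48.083

48.083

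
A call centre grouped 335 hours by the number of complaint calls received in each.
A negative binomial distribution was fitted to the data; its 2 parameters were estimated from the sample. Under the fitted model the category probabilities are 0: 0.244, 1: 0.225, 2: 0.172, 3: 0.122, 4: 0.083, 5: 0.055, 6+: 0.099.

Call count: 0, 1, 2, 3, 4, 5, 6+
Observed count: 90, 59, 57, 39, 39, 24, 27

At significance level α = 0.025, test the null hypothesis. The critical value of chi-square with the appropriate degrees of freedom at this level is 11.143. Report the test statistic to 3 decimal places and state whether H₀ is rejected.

Expected counts E_i = n·p_i: 335×0.244 = 81.74, 335×0.225 = 75.375, 335×0.172 = 57.62, 335×0.122 = 40.87, 335×0.083 = 27.805, 335×0.055 = 18.425, 335×0.099 = 33.165.
χ² = (90−81.74)²/81.74 + (59−75.375)²/75.375 + (57−57.62)²/57.62 + (39−40.87)²/40.87 + (39−27.805)²/27.805 + (24−18.425)²/18.425 + (27−33.165)²/33.165
   = 0.8347 + 3.5574 + 0.0067 + 0.0856 + 4.5074 + 1.6869 + 1.1460
Sum = 11.825
df = 4. Since 11.825 > 11.143, we reject H₀.

11.825; reject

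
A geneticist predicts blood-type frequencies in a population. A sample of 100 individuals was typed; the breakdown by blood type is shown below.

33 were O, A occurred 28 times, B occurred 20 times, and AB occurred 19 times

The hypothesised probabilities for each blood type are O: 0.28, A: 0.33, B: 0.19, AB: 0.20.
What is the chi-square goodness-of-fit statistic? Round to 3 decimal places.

Expected counts E_i = n·p_i: 100×0.28 = 28, 100×0.33 = 33, 100×0.19 = 19, 100×0.20 = 20.
χ² = (33−28)²/28 + (28−33)²/33 + (20−19)²/19 + (19−20)²/20
   = 0.8929 + 0.7576 + 0.0526 + 0.0500
Sum = 1.753

1.753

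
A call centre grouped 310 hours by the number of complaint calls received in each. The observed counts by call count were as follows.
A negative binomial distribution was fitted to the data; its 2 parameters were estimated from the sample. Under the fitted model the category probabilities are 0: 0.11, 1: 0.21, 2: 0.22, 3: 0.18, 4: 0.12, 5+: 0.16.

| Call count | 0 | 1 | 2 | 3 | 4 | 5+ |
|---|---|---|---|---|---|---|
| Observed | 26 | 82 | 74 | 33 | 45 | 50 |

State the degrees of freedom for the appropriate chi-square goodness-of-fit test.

There are k = 6 categories and 2 parameters estimated from the data, so df = 6 − 1 − 2 = 3.

3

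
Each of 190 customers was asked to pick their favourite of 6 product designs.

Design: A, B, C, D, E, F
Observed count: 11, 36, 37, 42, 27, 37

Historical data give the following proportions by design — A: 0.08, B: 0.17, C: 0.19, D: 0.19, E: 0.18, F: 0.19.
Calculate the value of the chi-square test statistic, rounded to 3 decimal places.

4.109

Expected counts E_i = n·p_i: 190×0.08 = 15.2, 190×0.17 = 32.3, 190×0.19 = 36.1, 190×0.19 = 36.1, 190×0.18 = 34.2, 190×0.19 = 36.1.
χ² = (11−15.2)²/15.2 + (36−32.3)²/32.3 + (37−36.1)²/36.1 + (42−36.1)²/36.1 + (27−34.2)²/34.2 + (37−36.1)²/36.1
   = 1.1605 + 0.4238 + 0.0224 + 0.9643 + 1.5158 + 0.0224
Sum = 4.109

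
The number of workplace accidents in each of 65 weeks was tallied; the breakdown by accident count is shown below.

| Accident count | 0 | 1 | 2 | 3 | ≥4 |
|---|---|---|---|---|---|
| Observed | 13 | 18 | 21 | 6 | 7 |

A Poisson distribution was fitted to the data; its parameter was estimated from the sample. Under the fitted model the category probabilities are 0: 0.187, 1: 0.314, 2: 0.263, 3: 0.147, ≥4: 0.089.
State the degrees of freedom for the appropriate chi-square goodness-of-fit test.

3

There are k = 5 categories and 1 parameter estimated from the data, so df = 5 − 1 − 1 = 3.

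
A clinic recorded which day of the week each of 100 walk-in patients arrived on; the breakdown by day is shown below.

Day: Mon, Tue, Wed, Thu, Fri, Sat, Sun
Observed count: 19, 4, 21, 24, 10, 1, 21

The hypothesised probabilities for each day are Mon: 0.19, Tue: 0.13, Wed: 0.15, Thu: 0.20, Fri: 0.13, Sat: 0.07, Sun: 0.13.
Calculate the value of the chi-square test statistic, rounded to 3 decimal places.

Expected counts E_i = n·p_i: 100×0.19 = 19, 100×0.13 = 13, 100×0.15 = 15, 100×0.20 = 20, 100×0.13 = 13, 100×0.07 = 7, 100×0.13 = 13.
Mon: (19 − 19)²/19 = 0/19 = 0.0000
Tue: (4 − 13)²/13 = 81/13 = 6.2308
Wed: (21 − 15)²/15 = 36/15 = 2.4000
Thu: (24 − 20)²/20 = 16/20 = 0.8000
Fri: (10 − 13)²/13 = 9/13 = 0.6923
Sat: (1 − 7)²/7 = 36/7 = 5.1429
Sun: (21 − 13)²/13 = 64/13 = 4.9231
Sum = 20.189

20.189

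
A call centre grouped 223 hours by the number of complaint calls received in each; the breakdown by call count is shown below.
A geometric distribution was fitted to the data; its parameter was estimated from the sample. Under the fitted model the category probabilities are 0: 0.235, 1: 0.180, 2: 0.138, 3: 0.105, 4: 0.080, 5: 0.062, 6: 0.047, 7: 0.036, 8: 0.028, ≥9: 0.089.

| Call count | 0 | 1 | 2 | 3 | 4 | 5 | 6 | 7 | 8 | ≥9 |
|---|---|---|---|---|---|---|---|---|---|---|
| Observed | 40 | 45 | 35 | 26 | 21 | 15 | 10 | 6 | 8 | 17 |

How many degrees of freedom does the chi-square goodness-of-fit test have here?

There are k = 10 categories and 1 parameter estimated from the data, so df = 10 − 1 − 1 = 8.

8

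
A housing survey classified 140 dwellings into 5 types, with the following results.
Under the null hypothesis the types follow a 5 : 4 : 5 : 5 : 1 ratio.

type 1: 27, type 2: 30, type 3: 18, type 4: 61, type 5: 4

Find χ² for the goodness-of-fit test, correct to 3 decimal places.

Ratio total = 20. Expected counts: 140×5/20 = 35, 140×4/20 = 28, 140×5/20 = 35, 140×5/20 = 35, 140×1/20 = 7.
χ² = (27−35)²/35 + (30−28)²/28 + (18−35)²/35 + (61−35)²/35 + (4−7)²/7
   = 1.8286 + 0.1429 + 8.2571 + 19.3143 + 1.2857
Sum = 30.829

30.829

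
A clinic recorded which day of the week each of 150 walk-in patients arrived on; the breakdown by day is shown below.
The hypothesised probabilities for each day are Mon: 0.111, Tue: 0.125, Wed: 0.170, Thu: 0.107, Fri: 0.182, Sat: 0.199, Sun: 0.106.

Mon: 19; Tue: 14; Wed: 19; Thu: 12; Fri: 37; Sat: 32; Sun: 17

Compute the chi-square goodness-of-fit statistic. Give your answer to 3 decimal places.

Expected counts E_i = n·p_i: 150×0.111 = 16.65, 150×0.125 = 18.75, 150×0.170 = 25.5, 150×0.107 = 16.05, 150×0.182 = 27.3, 150×0.199 = 29.85, 150×0.106 = 15.9.
χ² = (19−16.65)²/16.65 + (14−18.75)²/18.75 + (19−25.5)²/25.5 + (12−16.05)²/16.05 + (37−27.3)²/27.3 + (32−29.85)²/29.85 + (17−15.9)²/15.9
   = 0.3317 + 1.2033 + 1.6569 + 1.0220 + 3.4465 + 0.1549 + 0.0761
Sum = 7.891

7.891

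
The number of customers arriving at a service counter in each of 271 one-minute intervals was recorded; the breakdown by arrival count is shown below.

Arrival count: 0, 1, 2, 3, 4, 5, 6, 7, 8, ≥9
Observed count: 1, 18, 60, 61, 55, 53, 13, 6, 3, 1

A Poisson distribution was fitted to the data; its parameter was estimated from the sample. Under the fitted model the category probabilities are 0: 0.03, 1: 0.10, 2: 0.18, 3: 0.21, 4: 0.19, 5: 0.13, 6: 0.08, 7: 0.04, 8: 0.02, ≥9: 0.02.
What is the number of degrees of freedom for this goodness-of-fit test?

8

There are k = 10 categories and 1 parameter estimated from the data, so df = 10 − 1 − 1 = 8.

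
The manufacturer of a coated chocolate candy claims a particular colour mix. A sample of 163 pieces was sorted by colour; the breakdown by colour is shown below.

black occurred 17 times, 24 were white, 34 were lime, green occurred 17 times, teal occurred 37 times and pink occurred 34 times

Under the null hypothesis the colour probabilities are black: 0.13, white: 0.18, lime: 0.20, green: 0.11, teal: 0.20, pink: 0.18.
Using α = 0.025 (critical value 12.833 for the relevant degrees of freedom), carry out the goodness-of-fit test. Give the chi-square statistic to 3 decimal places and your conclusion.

Expected counts E_i = n·p_i: 163×0.13 = 21.19, 163×0.18 = 29.34, 163×0.20 = 32.6, 163×0.11 = 17.93, 163×0.20 = 32.6, 163×0.18 = 29.34.
χ² = (17−21.19)²/21.19 + (24−29.34)²/29.34 + (34−32.6)²/32.6 + (17−17.93)²/17.93 + (37−32.6)²/32.6 + (34−29.34)²/29.34
   = 0.8285 + 0.9719 + 0.0601 + 0.0482 + 0.5939 + 0.7401
Sum = 3.243
df = 5. Since 3.243 < 12.833, we do not reject H₀.

3.243; do not reject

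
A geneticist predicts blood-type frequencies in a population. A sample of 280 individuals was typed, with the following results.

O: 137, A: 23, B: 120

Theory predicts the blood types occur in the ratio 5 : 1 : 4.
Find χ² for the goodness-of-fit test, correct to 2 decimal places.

Ratio total = 10. Expected counts: 280×5/10 = 140, 280×1/10 = 28, 280×4/10 = 112.
cat         O        E   (O−E)²/E
O         137      140      0.064
A          23       28      0.893
B         120      112      0.571
Sum = 1.53

1.53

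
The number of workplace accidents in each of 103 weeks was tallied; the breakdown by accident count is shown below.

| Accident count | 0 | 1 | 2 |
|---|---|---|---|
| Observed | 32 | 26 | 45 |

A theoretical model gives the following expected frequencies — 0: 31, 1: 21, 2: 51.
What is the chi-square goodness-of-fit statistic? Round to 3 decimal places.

0: (32 − 31)²/31 = 1/31 = 0.0323
1: (26 − 21)²/21 = 25/21 = 1.1905
2: (45 − 51)²/51 = 36/51 = 0.7059
Sum = 1.929

1.929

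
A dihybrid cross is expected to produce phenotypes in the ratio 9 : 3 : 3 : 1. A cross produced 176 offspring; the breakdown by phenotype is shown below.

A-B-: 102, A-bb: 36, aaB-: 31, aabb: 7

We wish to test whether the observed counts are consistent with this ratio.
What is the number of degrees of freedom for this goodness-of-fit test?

3

There are k = 4 categories and no parameters were estimated from the data, so df = 4 − 1 = 3.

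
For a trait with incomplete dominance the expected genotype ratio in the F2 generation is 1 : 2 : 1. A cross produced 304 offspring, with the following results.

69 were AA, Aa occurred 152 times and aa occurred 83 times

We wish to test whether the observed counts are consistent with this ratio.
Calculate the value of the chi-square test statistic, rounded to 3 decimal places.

Ratio total = 4. Expected counts: 304×1/4 = 76, 304×2/4 = 152, 304×1/4 = 76.
AA: (69 − 76)²/76 = 49/76 = 0.6447
Aa: (152 − 152)²/152 = 0/152 = 0.0000
aa: (83 − 76)²/76 = 49/76 = 0.6447
Sum = 1.289

1.289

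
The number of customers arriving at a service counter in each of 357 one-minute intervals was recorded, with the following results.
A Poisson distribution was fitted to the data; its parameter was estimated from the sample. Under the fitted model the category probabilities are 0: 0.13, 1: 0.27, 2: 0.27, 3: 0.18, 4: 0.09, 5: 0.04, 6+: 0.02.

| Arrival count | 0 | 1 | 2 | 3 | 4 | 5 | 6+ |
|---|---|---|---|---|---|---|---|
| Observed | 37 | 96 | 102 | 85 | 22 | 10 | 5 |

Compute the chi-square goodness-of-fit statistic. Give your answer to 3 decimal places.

14.048

Expected counts E_i = n·p_i: 357×0.13 = 46.41, 357×0.27 = 96.39, 357×0.27 = 96.39, 357×0.18 = 64.26, 357×0.09 = 32.13, 357×0.04 = 14.28, 357×0.02 = 7.14.
cat         O        E   (O−E)²/E
0          37    46.41     1.9080
1          96    96.39     0.0016
2         102    96.39     0.3265
3          85    64.26     6.6939
4          22    32.13     3.1938
5          10    14.28     1.2828
6+          5     7.14     0.6414
Sum = 14.048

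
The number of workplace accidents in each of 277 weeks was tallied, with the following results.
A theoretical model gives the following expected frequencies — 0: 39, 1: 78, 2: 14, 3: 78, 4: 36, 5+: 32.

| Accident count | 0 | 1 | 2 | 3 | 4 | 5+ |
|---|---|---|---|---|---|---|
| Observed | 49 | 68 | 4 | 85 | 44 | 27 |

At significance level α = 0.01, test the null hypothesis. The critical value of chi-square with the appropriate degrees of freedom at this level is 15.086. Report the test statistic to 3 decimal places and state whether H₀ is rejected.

14.176; do not reject

0: (49 − 39)²/39 = 100/39 = 2.5641
1: (68 − 78)²/78 = 100/78 = 1.2821
2: (4 − 14)²/14 = 100/14 = 7.1429
3: (85 − 78)²/78 = 49/78 = 0.6282
4: (44 − 36)²/36 = 64/36 = 1.7778
5+: (27 − 32)²/32 = 25/32 = 0.7813
Sum = 14.176
df = 5. Since 14.176 < 15.086, we do not reject H₀.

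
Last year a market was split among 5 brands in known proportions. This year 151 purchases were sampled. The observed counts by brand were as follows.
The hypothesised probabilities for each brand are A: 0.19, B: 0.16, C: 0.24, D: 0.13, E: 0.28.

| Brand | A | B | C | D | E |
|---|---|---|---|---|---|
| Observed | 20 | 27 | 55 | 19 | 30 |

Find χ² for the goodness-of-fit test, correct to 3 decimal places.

16.264

Expected counts E_i = n·p_i: 151×0.19 = 28.69, 151×0.16 = 24.16, 151×0.24 = 36.24, 151×0.13 = 19.63, 151×0.28 = 42.28.
A: (20 − 28.69)²/28.69 = 75.5161/28.69 = 2.6321
B: (27 − 24.16)²/24.16 = 8.0656/24.16 = 0.3338
C: (55 − 36.24)²/36.24 = 351.9376/36.24 = 9.7113
D: (19 − 19.63)²/19.63 = 0.3969/19.63 = 0.0202
E: (30 − 42.28)²/42.28 = 150.7984/42.28 = 3.5667
Sum = 16.264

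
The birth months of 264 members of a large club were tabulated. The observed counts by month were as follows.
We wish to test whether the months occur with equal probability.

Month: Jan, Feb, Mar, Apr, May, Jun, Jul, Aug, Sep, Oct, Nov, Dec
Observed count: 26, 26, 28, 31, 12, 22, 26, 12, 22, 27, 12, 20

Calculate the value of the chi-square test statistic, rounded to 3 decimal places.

Under H₀ each category has probability 1/12, so each expected count is 264/12 = 22.
χ² = (26−22)²/22 + (26−22)²/22 + (28−22)²/22 + (31−22)²/22 + (12−22)²/22 + (22−22)²/22 + (26−22)²/22 + (12−22)²/22 + (22−22)²/22 + (27−22)²/22 + (12−22)²/22 + (20−22)²/22
   = 0.7273 + 0.7273 + 1.6364 + 3.6818 + 4.5455 + 0.0000 + 0.7273 + 4.5455 + 0.0000 + 1.1364 + 4.5455 + 0.1818
Sum = 22.455

22.455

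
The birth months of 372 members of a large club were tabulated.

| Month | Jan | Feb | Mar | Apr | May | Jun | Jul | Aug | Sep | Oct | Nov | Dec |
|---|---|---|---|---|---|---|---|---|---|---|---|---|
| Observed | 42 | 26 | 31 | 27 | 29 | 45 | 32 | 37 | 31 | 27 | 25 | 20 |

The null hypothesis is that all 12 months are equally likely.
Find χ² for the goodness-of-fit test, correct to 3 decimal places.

Under H₀ each category has probability 1/12, so each expected count is 372/12 = 31.
cat         O        E   (O−E)²/E
Jan        42       31     3.9032
Feb        26       31     0.8065
Mar        31       31     0.0000
Apr        27       31     0.5161
May        29       31     0.1290
Jun        45       31     6.3226
Jul        32       31     0.0323
Aug        37       31     1.1613
Sep        31       31     0.0000
Oct        27       31     0.5161
Nov        25       31     1.1613
Dec        20       31     3.9032
Sum = 18.452

18.452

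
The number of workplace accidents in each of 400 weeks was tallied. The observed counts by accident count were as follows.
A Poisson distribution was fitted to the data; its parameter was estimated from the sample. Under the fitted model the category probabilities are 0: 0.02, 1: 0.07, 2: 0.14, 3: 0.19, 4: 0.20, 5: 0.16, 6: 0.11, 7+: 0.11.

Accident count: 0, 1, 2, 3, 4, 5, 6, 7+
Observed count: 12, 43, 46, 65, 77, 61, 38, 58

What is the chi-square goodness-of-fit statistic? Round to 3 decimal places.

Expected counts E_i = n·p_i: 400×0.02 = 8, 400×0.07 = 28, 400×0.14 = 56, 400×0.19 = 76, 400×0.20 = 80, 400×0.16 = 64, 400×0.11 = 44, 400×0.11 = 44.
cat         O        E   (O−E)²/E
0          12        8     2.0000
1          43       28     8.0357
2          46       56     1.7857
3          65       76     1.5921
4          77       80     0.1125
5          61       64     0.1406
6          38       44     0.8182
7+         58       44     4.4545
Sum = 18.939

18.939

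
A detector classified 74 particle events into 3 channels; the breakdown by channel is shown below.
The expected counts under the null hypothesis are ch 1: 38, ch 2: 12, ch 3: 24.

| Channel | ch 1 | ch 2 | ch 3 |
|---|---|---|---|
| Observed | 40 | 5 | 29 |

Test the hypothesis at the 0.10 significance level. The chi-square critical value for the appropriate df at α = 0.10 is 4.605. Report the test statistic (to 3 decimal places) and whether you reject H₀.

5.230; reject

cat         O        E   (O−E)²/E
ch 1       40       38     0.1053
ch 2        5       12     4.0833
ch 3       29       24     1.0417
Sum = 5.230
df = 2. Since 5.230 > 4.605, we reject H₀.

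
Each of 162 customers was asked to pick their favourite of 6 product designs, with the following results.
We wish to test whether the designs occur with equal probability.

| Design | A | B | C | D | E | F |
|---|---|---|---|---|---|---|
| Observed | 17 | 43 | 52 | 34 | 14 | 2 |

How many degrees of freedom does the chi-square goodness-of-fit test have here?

There are k = 6 categories and no parameters were estimated from the data, so df = 6 − 1 = 5.

5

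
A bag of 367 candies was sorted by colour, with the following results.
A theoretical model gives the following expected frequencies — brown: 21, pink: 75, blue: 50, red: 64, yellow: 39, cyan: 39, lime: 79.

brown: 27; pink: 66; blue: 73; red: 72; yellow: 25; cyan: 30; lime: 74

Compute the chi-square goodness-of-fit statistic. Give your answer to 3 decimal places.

21.793

χ² = (27−21)²/21 + (66−75)²/75 + (73−50)²/50 + (72−64)²/64 + (25−39)²/39 + (30−39)²/39 + (74−79)²/79
   = 1.7143 + 1.0800 + 10.5800 + 1.0000 + 5.0256 + 2.0769 + 0.3165
Sum = 21.793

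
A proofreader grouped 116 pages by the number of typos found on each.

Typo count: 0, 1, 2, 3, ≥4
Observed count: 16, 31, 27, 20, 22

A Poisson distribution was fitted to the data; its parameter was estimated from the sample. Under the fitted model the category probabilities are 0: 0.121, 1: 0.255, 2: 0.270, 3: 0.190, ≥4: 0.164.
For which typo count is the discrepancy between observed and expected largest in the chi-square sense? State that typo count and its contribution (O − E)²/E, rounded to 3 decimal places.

2, 0.596

Expected counts E_i = n·p_i: 116×0.121 = 14.036, 116×0.255 = 29.58, 116×0.270 = 31.32, 116×0.190 = 22.04, 116×0.164 = 19.024.
χ² = (16−14.036)²/14.036 + (31−29.58)²/29.58 + (27−31.32)²/31.32 + (20−22.04)²/22.04 + (22−19.024)²/19.024
   = 0.2748 + 0.0682 + 0.5959 + 0.1888 + 0.4655
The largest term is for 2: 0.596.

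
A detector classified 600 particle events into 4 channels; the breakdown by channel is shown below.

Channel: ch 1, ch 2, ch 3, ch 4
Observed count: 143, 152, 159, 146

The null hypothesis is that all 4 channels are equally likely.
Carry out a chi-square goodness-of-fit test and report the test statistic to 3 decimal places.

1.000

Expected count for each of the 4 categories: 600/4 = 150.
ch 1: (143 − 150)²/150 = 49/150 = 0.3267
ch 2: (152 − 150)²/150 = 4/150 = 0.0267
ch 3: (159 − 150)²/150 = 81/150 = 0.5400
ch 4: (146 − 150)²/150 = 16/150 = 0.1067
Sum = 1.000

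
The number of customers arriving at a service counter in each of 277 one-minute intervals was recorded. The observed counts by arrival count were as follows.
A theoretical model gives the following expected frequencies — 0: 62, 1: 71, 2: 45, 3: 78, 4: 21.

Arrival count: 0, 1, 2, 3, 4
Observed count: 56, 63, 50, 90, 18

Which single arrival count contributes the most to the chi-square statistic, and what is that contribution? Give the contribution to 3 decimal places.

3, 1.846

cat         O        E   (O−E)²/E
0          56       62     0.5806
1          63       71     0.9014
2          50       45     0.5556
3          90       78     1.8462
4          18       21     0.4286
The largest term is for 3: 1.846.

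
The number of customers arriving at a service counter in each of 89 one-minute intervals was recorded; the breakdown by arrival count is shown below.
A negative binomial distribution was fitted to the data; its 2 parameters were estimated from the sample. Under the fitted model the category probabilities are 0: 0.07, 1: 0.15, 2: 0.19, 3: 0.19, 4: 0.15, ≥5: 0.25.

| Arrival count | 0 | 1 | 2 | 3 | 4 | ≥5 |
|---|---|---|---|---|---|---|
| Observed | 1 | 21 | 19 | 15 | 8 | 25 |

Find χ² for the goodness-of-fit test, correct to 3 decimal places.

11.732

Expected counts E_i = n·p_i: 89×0.07 = 6.23, 89×0.15 = 13.35, 89×0.19 = 16.91, 89×0.19 = 16.91, 89×0.15 = 13.35, 89×0.25 = 22.25.
cat         O        E   (O−E)²/E
0           1     6.23     4.3905
1          21    13.35     4.3837
2          19    16.91     0.2583
3          15    16.91     0.2157
4           8    13.35     2.1440
≥5         25    22.25     0.3399
Sum = 11.732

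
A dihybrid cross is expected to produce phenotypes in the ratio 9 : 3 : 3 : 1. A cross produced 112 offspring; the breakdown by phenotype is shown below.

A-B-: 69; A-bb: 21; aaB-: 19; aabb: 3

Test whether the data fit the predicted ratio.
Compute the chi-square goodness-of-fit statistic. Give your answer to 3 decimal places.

3.048

Ratio total = 16. Expected counts: 112×9/16 = 63, 112×3/16 = 21, 112×3/16 = 21, 112×1/16 = 7.
χ² = (69−63)²/63 + (21−21)²/21 + (19−21)²/21 + (3−7)²/7
   = 0.5714 + 0.0000 + 0.1905 + 2.2857
Sum = 3.048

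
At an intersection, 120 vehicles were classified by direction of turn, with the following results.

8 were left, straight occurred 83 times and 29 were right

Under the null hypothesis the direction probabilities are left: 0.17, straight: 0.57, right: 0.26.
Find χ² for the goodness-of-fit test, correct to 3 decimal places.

Expected counts E_i = n·p_i: 120×0.17 = 20.4, 120×0.57 = 68.4, 120×0.26 = 31.2.
cat           O        E   (O−E)²/E
left          8     20.4     7.5373
straight     83     68.4     3.1164
right        29     31.2     0.1551
Sum = 10.809

10.809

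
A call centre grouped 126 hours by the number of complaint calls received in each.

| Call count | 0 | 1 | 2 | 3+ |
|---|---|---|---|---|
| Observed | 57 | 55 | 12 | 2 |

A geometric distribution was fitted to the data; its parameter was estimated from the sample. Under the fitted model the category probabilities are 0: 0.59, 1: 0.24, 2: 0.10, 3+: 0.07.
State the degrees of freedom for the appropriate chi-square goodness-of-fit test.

There are k = 4 categories and 1 parameter estimated from the data, so df = 4 − 1 − 1 = 2.

2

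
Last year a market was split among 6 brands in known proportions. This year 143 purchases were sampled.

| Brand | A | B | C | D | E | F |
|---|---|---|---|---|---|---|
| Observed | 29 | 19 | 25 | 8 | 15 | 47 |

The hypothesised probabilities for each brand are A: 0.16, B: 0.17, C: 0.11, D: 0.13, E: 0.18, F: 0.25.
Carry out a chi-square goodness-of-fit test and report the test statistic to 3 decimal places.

Expected counts E_i = n·p_i: 143×0.16 = 22.88, 143×0.17 = 24.31, 143×0.11 = 15.73, 143×0.13 = 18.59, 143×0.18 = 25.74, 143×0.25 = 35.75.
χ² = (29−22.88)²/22.88 + (19−24.31)²/24.31 + (25−15.73)²/15.73 + (8−18.59)²/18.59 + (15−25.74)²/25.74 + (47−35.75)²/35.75
   = 1.6370 + 1.1599 + 5.4630 + 6.0327 + 4.4813 + 3.5402
Sum = 22.314

22.314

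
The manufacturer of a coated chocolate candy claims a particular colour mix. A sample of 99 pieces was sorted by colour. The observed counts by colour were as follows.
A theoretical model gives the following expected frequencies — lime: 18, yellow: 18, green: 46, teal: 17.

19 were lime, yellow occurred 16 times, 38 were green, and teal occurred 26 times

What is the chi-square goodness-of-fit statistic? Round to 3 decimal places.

6.434

χ² = (19−18)²/18 + (16−18)²/18 + (38−46)²/46 + (26−17)²/17
   = 0.0556 + 0.2222 + 1.3913 + 4.7647
Sum = 6.434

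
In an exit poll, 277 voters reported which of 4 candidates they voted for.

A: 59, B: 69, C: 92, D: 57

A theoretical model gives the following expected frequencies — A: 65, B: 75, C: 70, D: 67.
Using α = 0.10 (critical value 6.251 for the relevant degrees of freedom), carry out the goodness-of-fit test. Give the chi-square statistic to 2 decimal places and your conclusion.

9.44; reject

χ² = (59−65)²/65 + (69−75)²/75 + (92−70)²/70 + (57−67)²/67
   = 0.554 + 0.480 + 6.914 + 1.493
Sum = 9.44
df = 3. Since 9.44 > 6.251, we reject H₀.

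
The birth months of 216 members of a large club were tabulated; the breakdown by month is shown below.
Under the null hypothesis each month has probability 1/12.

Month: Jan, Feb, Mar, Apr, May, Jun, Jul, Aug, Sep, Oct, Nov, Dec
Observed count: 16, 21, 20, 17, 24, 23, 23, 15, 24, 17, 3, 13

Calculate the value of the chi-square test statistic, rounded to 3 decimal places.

Expected count for each of the 12 categories: 216/12 = 18.
Jan: (16 − 18)²/18 = 4/18 = 0.2222
Feb: (21 − 18)²/18 = 9/18 = 0.5000
Mar: (20 − 18)²/18 = 4/18 = 0.2222
Apr: (17 − 18)²/18 = 1/18 = 0.0556
May: (24 − 18)²/18 = 36/18 = 2.0000
Jun: (23 − 18)²/18 = 25/18 = 1.3889
Jul: (23 − 18)²/18 = 25/18 = 1.3889
Aug: (15 − 18)²/18 = 9/18 = 0.5000
Sep: (24 − 18)²/18 = 36/18 = 2.0000
Oct: (17 − 18)²/18 = 1/18 = 0.0556
Nov: (3 − 18)²/18 = 225/18 = 12.5000
Dec: (13 − 18)²/18 = 25/18 = 1.3889
Sum = 22.222

22.222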